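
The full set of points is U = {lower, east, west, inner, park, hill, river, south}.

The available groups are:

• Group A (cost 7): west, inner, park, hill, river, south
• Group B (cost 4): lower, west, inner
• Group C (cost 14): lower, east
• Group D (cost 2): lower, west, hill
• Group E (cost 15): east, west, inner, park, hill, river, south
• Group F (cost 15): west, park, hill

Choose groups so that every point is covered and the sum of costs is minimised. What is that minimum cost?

17

D, E together cover every point (D ∪ E = {lower, east, west, inner, park, hill, river, south}); total cost 2 + 15 = 17.
The greedy pick D, A, C costs 23; no covering selection beats 17.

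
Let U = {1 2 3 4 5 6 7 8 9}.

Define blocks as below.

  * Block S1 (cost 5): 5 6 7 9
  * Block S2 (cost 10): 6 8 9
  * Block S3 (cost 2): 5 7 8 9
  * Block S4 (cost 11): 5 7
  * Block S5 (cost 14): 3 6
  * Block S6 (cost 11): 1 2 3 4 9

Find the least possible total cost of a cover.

18

S1, S3, S6 together cover every element (S1 ∪ S3 ∪ S6 = {1, 2, 3, 4, 5, 6, 7, 8, 9}); total cost 5 + 2 + 11 = 18.
No covering selection has total cost below 18.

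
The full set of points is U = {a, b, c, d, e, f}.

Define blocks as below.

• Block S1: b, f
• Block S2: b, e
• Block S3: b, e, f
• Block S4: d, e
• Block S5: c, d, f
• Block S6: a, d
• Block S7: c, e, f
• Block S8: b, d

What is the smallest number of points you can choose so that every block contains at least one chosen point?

H = {b, c, d} meets every block (each contains at least one member of H), and |H| = 3.
No choice of 2 points meets every block, so 3 is the minimum.

3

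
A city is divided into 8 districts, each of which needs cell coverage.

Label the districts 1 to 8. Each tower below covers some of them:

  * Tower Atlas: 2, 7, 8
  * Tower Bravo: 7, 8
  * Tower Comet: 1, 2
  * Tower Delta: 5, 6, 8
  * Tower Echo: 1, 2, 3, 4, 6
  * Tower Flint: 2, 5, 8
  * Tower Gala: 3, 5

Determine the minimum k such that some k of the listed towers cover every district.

3

Atlas and Echo and Flint together: Atlas ∪ Echo ∪ Flint = {1, 2, 3, 4, 5, 6, 7, 8} — every district is covered.
Only Echo contains 4, so Echo is forced; the remaining 3 districts need at least 2 more towers (each remaining tower adds at most 2) — so at least 3 towers are needed, and 3 is optimal.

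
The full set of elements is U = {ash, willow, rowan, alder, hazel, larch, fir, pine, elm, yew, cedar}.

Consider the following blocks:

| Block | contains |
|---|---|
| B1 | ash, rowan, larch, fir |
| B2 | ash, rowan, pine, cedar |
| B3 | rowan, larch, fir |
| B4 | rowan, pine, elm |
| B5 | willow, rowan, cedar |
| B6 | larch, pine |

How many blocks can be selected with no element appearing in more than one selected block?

B5, B6 are pairwise disjoint (B5={willow,rowan,cedar}; B6={larch,pine}).
Every remaining block overlaps one of these, and no 3 of the listed blocks are pairwise disjoint, so 2 is the maximum.

2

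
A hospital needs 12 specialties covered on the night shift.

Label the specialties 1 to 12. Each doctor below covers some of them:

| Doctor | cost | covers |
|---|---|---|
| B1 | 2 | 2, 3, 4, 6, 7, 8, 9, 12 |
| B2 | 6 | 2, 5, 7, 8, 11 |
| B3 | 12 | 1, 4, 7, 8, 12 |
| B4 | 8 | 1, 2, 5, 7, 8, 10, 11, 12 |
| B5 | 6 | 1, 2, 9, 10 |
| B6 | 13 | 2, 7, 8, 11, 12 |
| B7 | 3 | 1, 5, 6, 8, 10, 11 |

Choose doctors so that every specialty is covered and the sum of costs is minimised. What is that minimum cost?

B1, B7 together cover every specialty (B1 ∪ B7 = {1, 2, 3, 4, 5, 6, 7, 8, 9, 10, 11, 12}); total cost 2 + 3 = 5.
No covering selection has total cost below 5.

5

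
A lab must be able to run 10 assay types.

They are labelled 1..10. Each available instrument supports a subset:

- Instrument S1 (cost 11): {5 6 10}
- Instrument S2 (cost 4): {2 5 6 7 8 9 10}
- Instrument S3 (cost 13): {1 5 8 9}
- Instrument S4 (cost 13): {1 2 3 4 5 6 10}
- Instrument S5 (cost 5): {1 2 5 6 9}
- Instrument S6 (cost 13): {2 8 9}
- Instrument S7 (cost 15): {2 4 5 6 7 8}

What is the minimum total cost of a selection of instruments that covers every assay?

S2, S4 together cover every assay (S2 ∪ S4 = {1, 2, 3, 4, 5, 6, 7, 8, 9, 10}); total cost 4 + 13 = 17.
No covering selection has total cost below 17.

17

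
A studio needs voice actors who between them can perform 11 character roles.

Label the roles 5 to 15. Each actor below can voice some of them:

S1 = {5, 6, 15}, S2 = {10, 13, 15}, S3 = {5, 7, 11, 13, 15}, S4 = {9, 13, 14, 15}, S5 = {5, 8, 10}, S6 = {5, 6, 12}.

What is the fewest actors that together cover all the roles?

4

S3 and S4 and S5 and S6 together: S3 ∪ S4 ∪ S5 ∪ S6 = {5, 6, 7, 8, 9, 10, 11, 12, 13, 14, 15} — every role is covered.
Only S3 contains 7, so S3 is forced; the remaining 6 roles need at least 3 more actors (each remaining actor adds at most 2) — so at least 4 actors are needed, and 4 is optimal.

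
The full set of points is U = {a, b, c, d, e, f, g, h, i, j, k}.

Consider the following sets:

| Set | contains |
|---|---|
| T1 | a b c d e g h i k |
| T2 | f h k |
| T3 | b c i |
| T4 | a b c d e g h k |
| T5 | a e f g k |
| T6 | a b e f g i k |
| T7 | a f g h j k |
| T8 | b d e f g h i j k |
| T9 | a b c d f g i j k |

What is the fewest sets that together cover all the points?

T4 and T8 together: T4 ∪ T8 = {a, b, c, d, e, f, g, h, i, j, k} — every point is covered.
No single set has all 11 points (the largest, T1, has 9), so 2 is optimal.

2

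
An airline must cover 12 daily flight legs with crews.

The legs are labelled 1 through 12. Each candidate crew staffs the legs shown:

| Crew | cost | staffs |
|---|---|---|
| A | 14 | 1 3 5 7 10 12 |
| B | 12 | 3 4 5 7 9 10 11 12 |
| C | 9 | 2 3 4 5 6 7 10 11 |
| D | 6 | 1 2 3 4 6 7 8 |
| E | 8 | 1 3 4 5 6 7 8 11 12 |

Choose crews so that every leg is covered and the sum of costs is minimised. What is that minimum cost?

18

B, D together cover every leg (B ∪ D = {1, 2, 3, 4, 5, 6, 7, 8, 9, 10, 11, 12}); total cost 12 + 6 = 18.
No covering selection has total cost below 18.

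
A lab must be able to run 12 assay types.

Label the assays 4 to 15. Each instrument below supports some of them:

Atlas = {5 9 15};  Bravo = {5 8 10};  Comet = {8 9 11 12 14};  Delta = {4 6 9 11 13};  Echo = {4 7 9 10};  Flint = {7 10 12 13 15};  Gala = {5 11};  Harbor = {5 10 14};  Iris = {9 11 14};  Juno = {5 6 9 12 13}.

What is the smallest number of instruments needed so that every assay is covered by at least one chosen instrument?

Take {Comet, Delta, Flint, Harbor}. Their union is {4, 5, 6, 7, 8, 9, 10, 11, 12, 13, 14, 15}, which is all 12 assays.
No 3 of the 10 instruments cover everything (all 120 combinations miss at least one assay), so 4 is optimal.

4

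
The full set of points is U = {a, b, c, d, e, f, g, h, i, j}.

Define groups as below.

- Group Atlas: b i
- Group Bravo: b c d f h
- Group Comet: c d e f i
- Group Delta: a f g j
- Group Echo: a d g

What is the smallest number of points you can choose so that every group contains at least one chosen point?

T = {b, d, j} meets every group (each contains at least one member of T), and |T| = 3.
No choice of 2 points meets every group, so 3 is the minimum.

3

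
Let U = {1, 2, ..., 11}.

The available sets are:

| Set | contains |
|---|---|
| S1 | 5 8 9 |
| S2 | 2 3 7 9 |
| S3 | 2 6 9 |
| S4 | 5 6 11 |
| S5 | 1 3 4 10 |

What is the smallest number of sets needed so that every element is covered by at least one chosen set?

4

S1, S2, S4, and S5 cover everything between them: the union {1, 2, 3, 4, 5, 6, 7, 8, 9, 10, 11} is all of U.
Only S5 contains 1, so S5 is forced; the remaining 7 elements need at least 3 more sets (each remaining set adds at most 3) — so at least 4 sets are needed, and 4 is optimal.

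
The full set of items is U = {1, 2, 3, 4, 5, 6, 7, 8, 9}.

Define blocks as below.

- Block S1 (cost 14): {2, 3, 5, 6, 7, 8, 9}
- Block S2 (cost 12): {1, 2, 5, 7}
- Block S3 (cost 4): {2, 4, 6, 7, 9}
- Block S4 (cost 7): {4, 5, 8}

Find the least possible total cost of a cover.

S1, S2, S3 together cover every item (S1 ∪ S2 ∪ S3 = {1, 2, 3, 4, 5, 6, 7, 8, 9}); total cost 14 + 12 + 4 = 30.
The greedy pick S3, S4, S2, S1 costs 37; no covering selection beats 30.

30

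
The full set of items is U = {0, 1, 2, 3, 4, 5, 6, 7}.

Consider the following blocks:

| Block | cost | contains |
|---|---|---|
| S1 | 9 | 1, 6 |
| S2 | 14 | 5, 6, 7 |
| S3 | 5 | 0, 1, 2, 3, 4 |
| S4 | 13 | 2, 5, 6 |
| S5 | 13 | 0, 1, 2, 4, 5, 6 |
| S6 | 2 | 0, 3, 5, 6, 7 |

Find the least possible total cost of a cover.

7

S3, S6 together cover every item (S3 ∪ S6 = {0, 1, 2, 3, 4, 5, 6, 7}); total cost 5 + 2 = 7.
No covering selection has total cost below 7.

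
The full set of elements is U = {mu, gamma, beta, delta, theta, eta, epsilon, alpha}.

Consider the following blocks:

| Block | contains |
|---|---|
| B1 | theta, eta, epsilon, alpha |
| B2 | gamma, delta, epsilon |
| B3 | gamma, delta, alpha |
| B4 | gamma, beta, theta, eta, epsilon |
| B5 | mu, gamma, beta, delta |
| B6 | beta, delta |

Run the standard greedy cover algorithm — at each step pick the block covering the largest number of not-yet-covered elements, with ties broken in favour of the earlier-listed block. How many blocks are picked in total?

Greedy: pick B4 (covers 5 new) → pick B3 (covers 2 new) → pick B5 (covers 1 new). Total picks: 3.
(The true minimum cover uses only 2 blocks, so greedy is not optimal here.)

3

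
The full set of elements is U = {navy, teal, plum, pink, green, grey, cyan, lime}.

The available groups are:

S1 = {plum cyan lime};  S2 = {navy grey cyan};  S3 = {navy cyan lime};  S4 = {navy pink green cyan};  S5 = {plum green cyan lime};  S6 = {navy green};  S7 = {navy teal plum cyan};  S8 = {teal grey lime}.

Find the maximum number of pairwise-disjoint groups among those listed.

2

S4, S8 are pairwise disjoint (S4={navy,pink,green,cyan}; S8={teal,grey,lime}).
Every remaining group overlaps one of these, and no 3 of the listed groups are pairwise disjoint, so 2 is the maximum.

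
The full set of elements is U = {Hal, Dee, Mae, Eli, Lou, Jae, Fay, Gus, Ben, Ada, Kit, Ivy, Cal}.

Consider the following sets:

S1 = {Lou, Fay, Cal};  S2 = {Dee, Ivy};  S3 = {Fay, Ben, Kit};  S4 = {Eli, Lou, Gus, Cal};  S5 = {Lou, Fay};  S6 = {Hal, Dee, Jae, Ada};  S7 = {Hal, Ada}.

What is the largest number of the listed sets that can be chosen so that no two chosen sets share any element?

S2, S3, S4, S7 are pairwise disjoint (S2={Dee,Ivy}; S3={Fay,Ben,Kit}; S4={Eli,Lou,Gus,Cal}; S7={Hal,Ada}).
Every remaining set overlaps one of these, and no 5 of the listed sets are pairwise disjoint, so 4 is the maximum.

4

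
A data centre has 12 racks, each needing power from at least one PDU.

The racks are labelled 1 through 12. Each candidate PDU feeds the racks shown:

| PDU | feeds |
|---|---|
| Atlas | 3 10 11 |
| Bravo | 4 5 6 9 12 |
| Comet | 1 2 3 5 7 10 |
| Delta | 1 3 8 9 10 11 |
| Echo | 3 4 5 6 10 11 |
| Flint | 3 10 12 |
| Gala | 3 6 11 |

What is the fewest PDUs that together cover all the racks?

Bravo and Comet and Delta together: Bravo ∪ Comet ∪ Delta = {1, 2, 3, 4, 5, 6, 7, 8, 9, 10, 11, 12} — every rack is covered.
Only Comet contains 2, so Comet is forced; the remaining 6 racks need at least 2 more PDUs (each remaining PDU adds at most 4) — so at least 3 PDUs are needed, and 3 is optimal.

3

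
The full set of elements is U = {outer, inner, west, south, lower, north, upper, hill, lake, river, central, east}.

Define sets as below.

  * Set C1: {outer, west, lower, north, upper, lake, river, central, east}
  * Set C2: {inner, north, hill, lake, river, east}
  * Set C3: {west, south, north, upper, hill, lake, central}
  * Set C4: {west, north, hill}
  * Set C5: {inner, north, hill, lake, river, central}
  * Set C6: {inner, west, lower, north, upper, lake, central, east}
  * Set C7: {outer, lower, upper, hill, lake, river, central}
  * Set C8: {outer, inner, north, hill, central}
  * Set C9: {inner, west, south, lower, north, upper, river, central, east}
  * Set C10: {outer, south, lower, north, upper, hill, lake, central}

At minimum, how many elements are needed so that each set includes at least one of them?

2

Take H = {hill, central}. Each listed set contains at least one of these, so H is a hitting set of size 2.
No single element lies in every set, so at least 2 are needed and 2 is optimal.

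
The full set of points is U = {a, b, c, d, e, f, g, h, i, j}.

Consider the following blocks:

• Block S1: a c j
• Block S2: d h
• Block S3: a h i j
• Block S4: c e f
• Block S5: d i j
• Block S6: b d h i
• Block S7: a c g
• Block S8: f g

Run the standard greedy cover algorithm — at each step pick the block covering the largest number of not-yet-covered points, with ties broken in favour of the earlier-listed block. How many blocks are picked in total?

Greedy: pick S3 (covers 4 new) → pick S4 (covers 3 new) → pick S6 (covers 2 new) → pick S7 (covers 1 new). Total picks: 4.

4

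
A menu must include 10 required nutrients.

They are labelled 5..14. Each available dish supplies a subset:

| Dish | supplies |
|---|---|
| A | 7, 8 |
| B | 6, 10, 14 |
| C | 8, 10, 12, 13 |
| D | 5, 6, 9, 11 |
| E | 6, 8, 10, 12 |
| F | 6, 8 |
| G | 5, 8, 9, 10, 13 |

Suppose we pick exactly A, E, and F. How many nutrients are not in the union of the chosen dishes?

Union of A, E, F = {6, 7, 8, 10, 12}.
Not covered: 5, 9, 11, 13, 14 — 5 nutrients.

5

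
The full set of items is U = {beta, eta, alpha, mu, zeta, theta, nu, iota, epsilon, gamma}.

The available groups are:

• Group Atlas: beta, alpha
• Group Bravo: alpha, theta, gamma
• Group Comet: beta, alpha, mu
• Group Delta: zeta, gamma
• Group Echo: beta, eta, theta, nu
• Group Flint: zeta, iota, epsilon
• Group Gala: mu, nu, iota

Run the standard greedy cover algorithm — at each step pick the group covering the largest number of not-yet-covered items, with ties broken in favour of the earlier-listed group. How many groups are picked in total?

Greedy: pick Echo (covers 4 new) → pick Flint (covers 3 new) → pick Bravo (covers 2 new) → pick Comet (covers 1 new). Total picks: 4.

4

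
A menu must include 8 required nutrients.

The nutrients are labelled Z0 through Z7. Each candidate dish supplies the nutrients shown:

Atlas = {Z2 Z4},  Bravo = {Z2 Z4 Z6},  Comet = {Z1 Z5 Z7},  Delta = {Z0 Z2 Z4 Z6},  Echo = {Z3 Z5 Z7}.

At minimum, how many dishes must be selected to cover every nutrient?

3

Comet and Delta and Echo together: Comet ∪ Delta ∪ Echo = {Z0, Z1, Z2, Z3, Z4, Z5, Z6, Z7} — every nutrient is covered.
Only Delta contains Z0, so Delta is forced; the remaining 4 nutrients need at least 2 more dishes (each remaining dish adds at most 3) — so at least 3 dishes are needed, and 3 is optimal.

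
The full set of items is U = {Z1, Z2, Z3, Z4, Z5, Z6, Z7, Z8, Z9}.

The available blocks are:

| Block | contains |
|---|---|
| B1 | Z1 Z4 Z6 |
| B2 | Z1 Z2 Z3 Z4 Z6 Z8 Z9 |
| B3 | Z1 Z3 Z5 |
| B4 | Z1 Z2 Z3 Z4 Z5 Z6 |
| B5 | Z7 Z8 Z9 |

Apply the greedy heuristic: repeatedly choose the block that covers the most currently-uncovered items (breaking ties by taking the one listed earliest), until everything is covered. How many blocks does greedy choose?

Greedy: pick B2 (covers 7 new) → pick B3 (covers 1 new) → pick B5 (covers 1 new). Total picks: 3.
(The true minimum cover uses only 2 blocks, so greedy is not optimal here.)

3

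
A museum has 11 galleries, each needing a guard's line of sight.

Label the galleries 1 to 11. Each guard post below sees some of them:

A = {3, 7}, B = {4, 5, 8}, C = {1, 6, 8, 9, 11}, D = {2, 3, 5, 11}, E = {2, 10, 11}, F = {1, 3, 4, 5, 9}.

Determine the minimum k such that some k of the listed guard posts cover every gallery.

Take {A, B, C, E}. Their union is {1, 2, 3, 4, 5, 6, 7, 8, 9, 10, 11}, which is all 11 galleries.
No 3 of the 6 guard posts cover everything (all 20 combinations miss at least one gallery), so 4 is optimal.

4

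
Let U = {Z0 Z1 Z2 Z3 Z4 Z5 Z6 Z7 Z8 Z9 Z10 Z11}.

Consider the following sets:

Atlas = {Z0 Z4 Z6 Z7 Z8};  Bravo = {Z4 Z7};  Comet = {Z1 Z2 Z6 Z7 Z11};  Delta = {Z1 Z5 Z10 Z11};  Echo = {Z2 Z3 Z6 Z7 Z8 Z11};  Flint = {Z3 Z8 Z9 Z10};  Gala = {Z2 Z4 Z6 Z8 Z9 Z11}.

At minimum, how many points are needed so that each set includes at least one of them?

H = {Z7, Z8, Z10} meets every set (each contains at least one member of H), and |H| = 3.
No choice of 2 points meets every set, so 3 is the minimum.

3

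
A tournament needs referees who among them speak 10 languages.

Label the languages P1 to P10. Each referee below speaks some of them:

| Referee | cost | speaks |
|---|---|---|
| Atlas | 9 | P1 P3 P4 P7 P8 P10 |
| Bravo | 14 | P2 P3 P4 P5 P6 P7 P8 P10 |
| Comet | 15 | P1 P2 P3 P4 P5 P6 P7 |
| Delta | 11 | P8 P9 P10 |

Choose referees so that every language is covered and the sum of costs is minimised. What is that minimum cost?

26

Comet, Delta together cover every language (Comet ∪ Delta = {P1, P2, P3, P4, P5, P6, P7, P8, P9, P10}); total cost 15 + 11 = 26.
The greedy pick Atlas, Bravo, Delta costs 34; no covering selection beats 26.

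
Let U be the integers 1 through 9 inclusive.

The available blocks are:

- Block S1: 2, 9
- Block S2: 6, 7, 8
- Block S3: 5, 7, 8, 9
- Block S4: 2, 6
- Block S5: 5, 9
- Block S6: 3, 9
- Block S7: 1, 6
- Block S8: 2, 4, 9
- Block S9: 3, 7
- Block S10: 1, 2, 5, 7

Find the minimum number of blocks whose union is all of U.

4

S2, S8, S9, and S10 cover everything between them: the union {1, 2, 3, 4, 5, 6, 7, 8, 9} is all of U.
No 3 of the 10 blocks cover everything (all 120 combinations miss at least one item), so 4 is optimal.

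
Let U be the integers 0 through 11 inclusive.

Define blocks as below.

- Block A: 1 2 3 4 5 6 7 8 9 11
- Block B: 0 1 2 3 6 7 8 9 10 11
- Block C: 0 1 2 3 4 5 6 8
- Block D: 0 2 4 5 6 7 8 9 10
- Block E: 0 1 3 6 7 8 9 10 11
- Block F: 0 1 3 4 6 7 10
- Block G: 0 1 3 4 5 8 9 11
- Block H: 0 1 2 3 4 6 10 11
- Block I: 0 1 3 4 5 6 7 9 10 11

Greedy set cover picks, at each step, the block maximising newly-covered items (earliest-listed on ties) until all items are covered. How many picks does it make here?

Greedy: pick A (covers 10 new) → pick B (covers 2 new). Total picks: 2.

2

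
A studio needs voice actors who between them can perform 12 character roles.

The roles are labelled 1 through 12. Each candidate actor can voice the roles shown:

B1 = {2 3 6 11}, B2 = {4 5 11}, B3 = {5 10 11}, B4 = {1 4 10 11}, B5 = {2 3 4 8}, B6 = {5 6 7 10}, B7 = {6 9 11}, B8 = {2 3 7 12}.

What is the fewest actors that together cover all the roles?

Take {B3, B4, B5, B7, B8}. Their union is {1, 2, 3, 4, 5, 6, 7, 8, 9, 10, 11, 12}, which is all 12 roles.
No 4 of the 8 actors cover everything (all 70 combinations miss at least one role), so 5 is optimal.

5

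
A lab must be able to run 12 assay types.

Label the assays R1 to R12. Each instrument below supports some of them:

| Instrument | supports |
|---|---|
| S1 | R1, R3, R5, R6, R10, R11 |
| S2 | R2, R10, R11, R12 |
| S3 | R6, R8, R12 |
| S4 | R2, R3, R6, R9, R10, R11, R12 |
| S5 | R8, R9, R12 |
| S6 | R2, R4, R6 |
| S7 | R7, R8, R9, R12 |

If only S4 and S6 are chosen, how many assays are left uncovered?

4

Union of S4, S6 = {R2, R3, R4, R6, R9, R10, R11, R12}.
Not covered: R1, R5, R7, R8 — 4 assays.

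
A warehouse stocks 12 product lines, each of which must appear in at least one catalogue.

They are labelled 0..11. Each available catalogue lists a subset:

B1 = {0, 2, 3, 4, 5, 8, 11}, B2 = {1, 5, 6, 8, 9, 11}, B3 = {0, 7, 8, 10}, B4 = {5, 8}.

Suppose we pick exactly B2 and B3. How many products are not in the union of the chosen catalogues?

3

Union of B2, B3 = {0, 1, 5, 6, 7, 8, 9, 10, 11}.
Not covered: 2, 3, 4 — 3 products.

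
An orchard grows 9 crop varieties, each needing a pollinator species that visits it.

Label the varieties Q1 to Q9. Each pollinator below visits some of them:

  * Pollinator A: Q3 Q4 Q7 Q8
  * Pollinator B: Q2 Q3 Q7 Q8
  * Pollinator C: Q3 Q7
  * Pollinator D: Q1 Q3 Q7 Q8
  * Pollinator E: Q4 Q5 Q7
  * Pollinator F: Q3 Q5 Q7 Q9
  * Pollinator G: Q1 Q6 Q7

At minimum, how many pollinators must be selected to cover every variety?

A and B and F and G together: A ∪ B ∪ F ∪ G = {Q1, Q2, Q3, Q4, Q5, Q6, Q7, Q8, Q9} — every variety is covered.
Only B contains Q2, so B is forced; the remaining 5 varieties need at least 3 more pollinators (each remaining pollinator adds at most 2) — so at least 4 pollinators are needed, and 4 is optimal.

4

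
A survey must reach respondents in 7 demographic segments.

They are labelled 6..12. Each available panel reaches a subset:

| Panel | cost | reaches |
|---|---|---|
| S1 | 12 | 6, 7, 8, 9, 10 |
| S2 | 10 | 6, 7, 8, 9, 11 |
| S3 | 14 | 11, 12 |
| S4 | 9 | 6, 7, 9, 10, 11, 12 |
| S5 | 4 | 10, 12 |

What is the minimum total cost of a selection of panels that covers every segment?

S2, S5 together cover every segment (S2 ∪ S5 = {6, 7, 8, 9, 10, 11, 12}); total cost 10 + 4 = 14.
The greedy pick S4, S2 costs 19; no covering selection beats 14.

14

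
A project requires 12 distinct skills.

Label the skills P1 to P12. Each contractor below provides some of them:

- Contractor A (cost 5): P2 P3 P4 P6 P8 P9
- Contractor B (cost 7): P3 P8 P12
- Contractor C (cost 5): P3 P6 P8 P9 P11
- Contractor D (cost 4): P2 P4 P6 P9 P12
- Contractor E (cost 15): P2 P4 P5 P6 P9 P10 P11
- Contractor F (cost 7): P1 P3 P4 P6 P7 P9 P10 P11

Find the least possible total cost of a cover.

29

B, E, F together cover every skill (B ∪ E ∪ F = {P1, P2, P3, P4, P5, P6, P7, P8, P9, P10, P11, P12}); total cost 7 + 15 + 7 = 29.
The greedy pick D, F, A, E costs 31; no covering selection beats 29.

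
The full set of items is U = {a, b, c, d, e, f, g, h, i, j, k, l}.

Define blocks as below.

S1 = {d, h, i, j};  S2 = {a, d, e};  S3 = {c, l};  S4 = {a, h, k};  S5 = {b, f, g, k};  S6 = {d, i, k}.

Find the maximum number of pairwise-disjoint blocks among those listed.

3

S2, S3, S5 are pairwise disjoint (S2={a,d,e}; S3={c,l}; S5={b,f,g,k}).
Every remaining block overlaps one of these, and no 4 of the listed blocks are pairwise disjoint, so 3 is the maximum.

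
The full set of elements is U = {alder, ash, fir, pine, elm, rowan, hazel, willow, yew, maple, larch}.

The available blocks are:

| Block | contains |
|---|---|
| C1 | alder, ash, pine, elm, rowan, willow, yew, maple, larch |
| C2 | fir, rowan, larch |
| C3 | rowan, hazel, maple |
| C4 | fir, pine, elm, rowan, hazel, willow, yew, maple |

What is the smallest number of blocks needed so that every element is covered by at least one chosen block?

C1 and C4 together: C1 ∪ C4 = {alder, ash, fir, pine, elm, rowan, hazel, willow, yew, maple, larch} — every element is covered.
No single block has all 11 elements (the largest, C1, has 9), so 2 is optimal.

2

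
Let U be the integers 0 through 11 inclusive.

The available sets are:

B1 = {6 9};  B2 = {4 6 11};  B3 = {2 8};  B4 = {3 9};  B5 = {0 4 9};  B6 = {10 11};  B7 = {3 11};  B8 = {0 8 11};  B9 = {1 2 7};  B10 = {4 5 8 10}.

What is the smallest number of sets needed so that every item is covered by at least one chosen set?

5

B1 and B4 and B8 and B9 and B10 together: B1 ∪ B4 ∪ B8 ∪ B9 ∪ B10 = {0, 1, 2, 3, 4, 5, 6, 7, 8, 9, 10, 11} — every item is covered.
No 4 of the 10 sets cover everything (all 210 combinations miss at least one item), so 5 is optimal.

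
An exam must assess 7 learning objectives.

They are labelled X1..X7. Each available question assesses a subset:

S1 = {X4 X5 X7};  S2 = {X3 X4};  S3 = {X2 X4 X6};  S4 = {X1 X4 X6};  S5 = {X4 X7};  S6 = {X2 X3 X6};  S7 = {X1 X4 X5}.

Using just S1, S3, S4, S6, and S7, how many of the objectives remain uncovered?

0

Union of S1, S3, S4, S6, S7 = {X1, X2, X3, X4, X5, X6, X7} — that's every objective, so 0 are uncovered.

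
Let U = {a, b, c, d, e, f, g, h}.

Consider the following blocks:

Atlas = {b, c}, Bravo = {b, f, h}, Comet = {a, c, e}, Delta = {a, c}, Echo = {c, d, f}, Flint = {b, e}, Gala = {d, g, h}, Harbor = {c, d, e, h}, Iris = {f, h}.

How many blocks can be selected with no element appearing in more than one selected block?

3

Delta, Flint, Iris are pairwise disjoint (Delta={a,c}; Flint={b,e}; Iris={f,h}).
Every remaining block overlaps one of these, and no 4 of the listed blocks are pairwise disjoint, so 3 is the maximum.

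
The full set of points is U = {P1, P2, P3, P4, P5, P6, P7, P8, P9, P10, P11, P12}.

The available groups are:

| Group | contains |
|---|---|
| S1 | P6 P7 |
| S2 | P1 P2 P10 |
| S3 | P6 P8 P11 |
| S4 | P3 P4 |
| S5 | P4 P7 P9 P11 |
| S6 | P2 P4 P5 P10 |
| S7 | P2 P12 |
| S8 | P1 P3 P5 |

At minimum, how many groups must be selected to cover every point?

Take {S2, S3, S5, S7, S8}. Their union is {P1, P2, P3, P4, P5, P6, P7, P8, P9, P10, P11, P12}, which is all 12 points.
No 4 of the 8 groups cover everything (all 70 combinations miss at least one point), so 5 is optimal.

5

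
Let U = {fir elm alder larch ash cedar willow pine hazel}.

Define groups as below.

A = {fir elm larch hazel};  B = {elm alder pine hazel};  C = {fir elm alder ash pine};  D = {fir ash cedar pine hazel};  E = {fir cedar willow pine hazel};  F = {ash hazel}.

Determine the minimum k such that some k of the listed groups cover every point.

3

A, C, and E cover everything between them: the union {fir, elm, alder, larch, ash, cedar, willow, pine, hazel} is all of U.
Only A contains larch, so A is forced; the remaining 5 points need at least 2 more groups (each remaining group adds at most 3) — so at least 3 groups are needed, and 3 is optimal.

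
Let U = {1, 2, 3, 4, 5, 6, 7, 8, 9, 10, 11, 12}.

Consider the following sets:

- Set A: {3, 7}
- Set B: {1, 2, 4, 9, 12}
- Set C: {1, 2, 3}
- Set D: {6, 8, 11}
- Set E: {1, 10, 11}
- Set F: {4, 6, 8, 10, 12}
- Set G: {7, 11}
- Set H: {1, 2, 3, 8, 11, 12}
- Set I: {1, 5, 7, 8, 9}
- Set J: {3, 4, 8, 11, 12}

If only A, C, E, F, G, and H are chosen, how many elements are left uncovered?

2

Union of A, C, E, F, G, H = {1, 2, 3, 4, 6, 7, 8, 10, 11, 12}.
Not covered: 5, 9 — 2 elements.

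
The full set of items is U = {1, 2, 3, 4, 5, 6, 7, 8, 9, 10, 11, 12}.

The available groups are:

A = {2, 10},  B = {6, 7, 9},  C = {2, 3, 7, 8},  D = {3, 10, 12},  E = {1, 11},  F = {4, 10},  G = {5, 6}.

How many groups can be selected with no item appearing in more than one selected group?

4

C, E, F, G are pairwise disjoint (C={2,3,7,8}; E={1,11}; F={4,10}; G={5,6}).
Every remaining group overlaps one of these, and no 5 of the listed groups are pairwise disjoint, so 4 is the maximum.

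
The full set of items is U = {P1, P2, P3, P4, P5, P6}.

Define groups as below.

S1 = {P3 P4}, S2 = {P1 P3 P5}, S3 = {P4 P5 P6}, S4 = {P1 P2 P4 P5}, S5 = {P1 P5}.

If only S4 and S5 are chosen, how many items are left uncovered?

2

Union of S4, S5 = {P1, P2, P4, P5}.
Not covered: P3, P6 — 2 items.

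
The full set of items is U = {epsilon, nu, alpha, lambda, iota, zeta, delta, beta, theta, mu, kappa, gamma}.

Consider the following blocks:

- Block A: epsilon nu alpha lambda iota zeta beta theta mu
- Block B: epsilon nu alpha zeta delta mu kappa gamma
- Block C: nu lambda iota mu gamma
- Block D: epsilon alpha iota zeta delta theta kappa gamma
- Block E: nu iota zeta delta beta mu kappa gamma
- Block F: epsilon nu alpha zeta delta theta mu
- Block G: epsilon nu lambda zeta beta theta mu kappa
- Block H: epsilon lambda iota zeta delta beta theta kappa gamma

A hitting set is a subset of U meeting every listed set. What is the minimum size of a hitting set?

2

T = {epsilon, gamma} meets every block (each contains at least one member of T), and |T| = 2.
No single item lies in every block, so at least 2 are needed and 2 is optimal.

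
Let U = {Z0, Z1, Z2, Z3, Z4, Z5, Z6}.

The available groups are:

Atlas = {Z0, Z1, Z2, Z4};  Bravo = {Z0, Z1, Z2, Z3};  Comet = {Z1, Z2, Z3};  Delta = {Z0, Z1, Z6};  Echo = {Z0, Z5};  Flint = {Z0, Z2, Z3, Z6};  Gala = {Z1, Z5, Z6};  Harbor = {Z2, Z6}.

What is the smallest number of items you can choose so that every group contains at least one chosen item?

3

The 3 items {Z0, Z1, Z6} hit every group.
No choice of 2 items meets every group, so 3 is the minimum.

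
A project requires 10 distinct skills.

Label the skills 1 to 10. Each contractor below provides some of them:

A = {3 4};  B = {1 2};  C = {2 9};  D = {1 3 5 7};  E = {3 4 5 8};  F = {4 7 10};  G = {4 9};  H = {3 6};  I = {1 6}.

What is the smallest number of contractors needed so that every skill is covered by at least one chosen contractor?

C and E and F and I together: C ∪ E ∪ F ∪ I = {1, 2, 3, 4, 5, 6, 7, 8, 9, 10} — every skill is covered.
Only E contains 8, so E is forced; the remaining 6 skills need at least 3 more contractors (each remaining contractor adds at most 2) — so at least 4 contractors are needed, and 4 is optimal.

4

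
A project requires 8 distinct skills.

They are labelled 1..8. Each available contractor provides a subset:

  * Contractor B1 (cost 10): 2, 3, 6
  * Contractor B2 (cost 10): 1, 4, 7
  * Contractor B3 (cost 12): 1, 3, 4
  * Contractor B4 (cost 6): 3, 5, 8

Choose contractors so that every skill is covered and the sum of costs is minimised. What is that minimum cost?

26

B1, B2, B4 together cover every skill (B1 ∪ B2 ∪ B4 = {1, 2, 3, 4, 5, 6, 7, 8}); total cost 10 + 10 + 6 = 26.
No covering selection has total cost below 26.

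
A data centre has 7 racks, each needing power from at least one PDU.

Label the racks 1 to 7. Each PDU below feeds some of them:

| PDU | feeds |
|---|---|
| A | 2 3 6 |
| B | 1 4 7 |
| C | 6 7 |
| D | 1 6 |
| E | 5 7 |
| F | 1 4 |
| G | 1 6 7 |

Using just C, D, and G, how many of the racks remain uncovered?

Union of C, D, G = {1, 6, 7}.
Not covered: 2, 3, 4, 5 — 4 racks.

4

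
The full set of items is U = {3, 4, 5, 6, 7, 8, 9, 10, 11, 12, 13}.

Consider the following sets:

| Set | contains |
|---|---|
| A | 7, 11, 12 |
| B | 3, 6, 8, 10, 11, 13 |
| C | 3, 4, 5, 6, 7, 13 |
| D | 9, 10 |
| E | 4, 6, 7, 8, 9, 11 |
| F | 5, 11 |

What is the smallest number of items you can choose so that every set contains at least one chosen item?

Take H = {6, 9, 11}. Each listed set contains at least one of these, so H is a hitting set of size 3.
No choice of 2 items meets every set, so 3 is the minimum.

3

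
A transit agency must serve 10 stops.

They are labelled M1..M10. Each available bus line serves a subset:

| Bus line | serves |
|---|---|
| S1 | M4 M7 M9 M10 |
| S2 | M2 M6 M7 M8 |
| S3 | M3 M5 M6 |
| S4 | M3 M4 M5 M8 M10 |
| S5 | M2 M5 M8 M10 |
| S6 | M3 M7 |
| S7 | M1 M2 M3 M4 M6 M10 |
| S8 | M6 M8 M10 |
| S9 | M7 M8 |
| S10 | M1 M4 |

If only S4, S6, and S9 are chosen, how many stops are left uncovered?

4

Union of S4, S6, S9 = {M3, M4, M5, M7, M8, M10}.
Not covered: M1, M2, M6, M9 — 4 stops.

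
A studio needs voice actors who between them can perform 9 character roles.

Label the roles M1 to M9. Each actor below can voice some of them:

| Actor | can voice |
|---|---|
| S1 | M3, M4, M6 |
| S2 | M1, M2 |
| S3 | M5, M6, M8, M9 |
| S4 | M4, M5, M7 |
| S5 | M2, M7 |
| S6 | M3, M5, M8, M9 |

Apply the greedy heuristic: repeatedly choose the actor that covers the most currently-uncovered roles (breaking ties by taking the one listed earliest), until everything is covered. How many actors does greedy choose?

4

Greedy: pick S3 (covers 4 new) → pick S1 (covers 2 new) → pick S2 (covers 2 new) → pick S4 (covers 1 new). Total picks: 4.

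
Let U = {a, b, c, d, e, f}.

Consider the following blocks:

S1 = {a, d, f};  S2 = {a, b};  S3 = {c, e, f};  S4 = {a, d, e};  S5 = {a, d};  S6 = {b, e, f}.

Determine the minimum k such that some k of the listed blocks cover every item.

3

S3 and S4 and S6 together: S3 ∪ S4 ∪ S6 = {a, b, c, d, e, f} — every item is covered.
Only S3 contains c, so S3 is forced; the remaining 3 items need at least 2 more blocks (each remaining block adds at most 2) — so at least 3 blocks are needed, and 3 is optimal.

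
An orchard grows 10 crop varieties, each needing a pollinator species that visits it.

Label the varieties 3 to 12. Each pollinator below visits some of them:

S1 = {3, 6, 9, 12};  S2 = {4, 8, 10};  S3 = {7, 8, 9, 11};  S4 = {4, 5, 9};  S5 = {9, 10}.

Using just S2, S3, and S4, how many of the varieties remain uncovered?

3

Union of S2, S3, S4 = {4, 5, 7, 8, 9, 10, 11}.
Not covered: 3, 6, 12 — 3 varieties.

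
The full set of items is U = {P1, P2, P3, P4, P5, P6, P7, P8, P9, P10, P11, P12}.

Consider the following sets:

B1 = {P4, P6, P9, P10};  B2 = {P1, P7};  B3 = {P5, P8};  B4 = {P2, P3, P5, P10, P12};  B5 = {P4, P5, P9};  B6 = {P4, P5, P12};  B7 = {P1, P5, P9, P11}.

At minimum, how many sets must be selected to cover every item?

B1 and B2 and B3 and B4 and B7 together: B1 ∪ B2 ∪ B3 ∪ B4 ∪ B7 = {P1, P2, P3, P4, P5, P6, P7, P8, P9, P10, P11, P12} — every item is covered.
No 4 of the 7 sets cover everything (all 35 combinations miss at least one item), so 5 is optimal.

5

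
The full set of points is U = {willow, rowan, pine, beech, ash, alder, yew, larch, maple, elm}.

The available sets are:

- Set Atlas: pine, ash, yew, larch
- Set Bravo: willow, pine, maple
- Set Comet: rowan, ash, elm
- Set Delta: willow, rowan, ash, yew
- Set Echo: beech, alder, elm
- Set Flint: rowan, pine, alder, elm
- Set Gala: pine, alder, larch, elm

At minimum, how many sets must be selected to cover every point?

4

Atlas and Bravo and Echo and Flint together: Atlas ∪ Bravo ∪ Echo ∪ Flint = {willow, rowan, pine, beech, ash, alder, yew, larch, maple, elm} — every point is covered.
Only Bravo contains maple, so Bravo is forced; the remaining 7 points need at least 3 more sets (each remaining set adds at most 3) — so at least 4 sets are needed, and 4 is optimal.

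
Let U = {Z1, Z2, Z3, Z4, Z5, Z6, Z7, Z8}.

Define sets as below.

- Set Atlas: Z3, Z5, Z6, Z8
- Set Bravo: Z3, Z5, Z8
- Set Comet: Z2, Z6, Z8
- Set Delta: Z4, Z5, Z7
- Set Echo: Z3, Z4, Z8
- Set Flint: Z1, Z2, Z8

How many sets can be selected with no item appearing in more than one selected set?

Delta, Flint are pairwise disjoint (Delta={Z4,Z5,Z7}; Flint={Z1,Z2,Z8}).
Every remaining set overlaps one of these, and no 3 of the listed sets are pairwise disjoint, so 2 is the maximum.

2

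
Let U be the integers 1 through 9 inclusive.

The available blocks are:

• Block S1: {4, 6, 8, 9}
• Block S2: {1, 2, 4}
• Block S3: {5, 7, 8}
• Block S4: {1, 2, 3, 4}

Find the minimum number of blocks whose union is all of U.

3

S1 and S3 and S4 together: S1 ∪ S3 ∪ S4 = {1, 2, 3, 4, 5, 6, 7, 8, 9} — every element is covered.
Each block has at most 4 elements, and 2·4 = 8 < 9 — so at least 3 blocks are needed, and 3 is optimal.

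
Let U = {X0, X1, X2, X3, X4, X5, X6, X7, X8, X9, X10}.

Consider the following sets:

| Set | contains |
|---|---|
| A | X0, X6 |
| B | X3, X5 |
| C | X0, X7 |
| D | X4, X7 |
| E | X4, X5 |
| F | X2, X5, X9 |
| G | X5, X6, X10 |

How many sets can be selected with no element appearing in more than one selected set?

3

A, B, D are pairwise disjoint (A={X0,X6}; B={X3,X5}; D={X4,X7}).
Every remaining set overlaps one of these, and no 4 of the listed sets are pairwise disjoint, so 3 is the maximum.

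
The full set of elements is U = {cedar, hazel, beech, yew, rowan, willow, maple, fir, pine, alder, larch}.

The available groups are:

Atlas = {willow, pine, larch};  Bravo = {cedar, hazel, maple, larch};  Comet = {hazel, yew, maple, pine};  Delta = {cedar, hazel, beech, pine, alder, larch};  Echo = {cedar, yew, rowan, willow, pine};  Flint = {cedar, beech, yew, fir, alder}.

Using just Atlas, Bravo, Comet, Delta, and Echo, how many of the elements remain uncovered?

Union of Atlas, Bravo, Comet, Delta, Echo = {cedar, hazel, beech, yew, rowan, willow, maple, pine, alder, larch}.
Not covered: fir — 1 element.

1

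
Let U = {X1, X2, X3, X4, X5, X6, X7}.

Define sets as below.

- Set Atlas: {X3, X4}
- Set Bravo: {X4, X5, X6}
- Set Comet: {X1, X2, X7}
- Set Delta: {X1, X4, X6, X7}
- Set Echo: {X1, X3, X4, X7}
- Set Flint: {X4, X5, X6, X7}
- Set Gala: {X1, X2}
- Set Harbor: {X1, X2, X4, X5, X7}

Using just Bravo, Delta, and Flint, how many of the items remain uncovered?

2

Union of Bravo, Delta, Flint = {X1, X4, X5, X6, X7}.
Not covered: X2, X3 — 2 items.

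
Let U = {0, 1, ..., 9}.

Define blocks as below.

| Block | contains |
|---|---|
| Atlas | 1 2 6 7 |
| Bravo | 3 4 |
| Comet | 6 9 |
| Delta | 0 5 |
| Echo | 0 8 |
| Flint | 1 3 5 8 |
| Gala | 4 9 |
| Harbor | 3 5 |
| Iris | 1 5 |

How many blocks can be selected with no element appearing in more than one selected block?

Atlas, Echo, Gala, Harbor are pairwise disjoint (Atlas={1,2,6,7}; Echo={0,8}; Gala={4,9}; Harbor={3,5}).
Every remaining block overlaps one of these, and no 5 of the listed blocks are pairwise disjoint, so 4 is the maximum.

4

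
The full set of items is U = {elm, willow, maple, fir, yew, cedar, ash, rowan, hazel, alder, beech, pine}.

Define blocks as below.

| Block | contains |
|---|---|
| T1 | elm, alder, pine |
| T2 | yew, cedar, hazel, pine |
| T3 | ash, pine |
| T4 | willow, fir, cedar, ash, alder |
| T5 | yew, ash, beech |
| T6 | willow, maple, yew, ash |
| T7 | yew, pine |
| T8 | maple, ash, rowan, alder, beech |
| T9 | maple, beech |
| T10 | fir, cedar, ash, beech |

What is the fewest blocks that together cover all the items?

4

T1, T2, T4, and T8 cover everything between them: the union {elm, willow, maple, fir, yew, cedar, ash, rowan, hazel, alder, beech, pine} is all of U.
Only T1 contains elm, so T1 is forced; the remaining 9 items need at least 3 more blocks (each remaining block adds at most 4) — so at least 4 blocks are needed, and 4 is optimal.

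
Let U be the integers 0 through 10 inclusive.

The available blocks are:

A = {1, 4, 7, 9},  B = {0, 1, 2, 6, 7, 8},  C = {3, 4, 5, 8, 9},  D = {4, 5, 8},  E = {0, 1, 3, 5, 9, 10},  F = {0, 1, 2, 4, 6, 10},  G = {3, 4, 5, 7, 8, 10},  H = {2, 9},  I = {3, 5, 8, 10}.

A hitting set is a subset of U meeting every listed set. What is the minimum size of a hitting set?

3

T = {2, 5, 9} meets every block (each contains at least one member of T), and |T| = 3.
No choice of 2 elements meets every block, so 3 is the minimum.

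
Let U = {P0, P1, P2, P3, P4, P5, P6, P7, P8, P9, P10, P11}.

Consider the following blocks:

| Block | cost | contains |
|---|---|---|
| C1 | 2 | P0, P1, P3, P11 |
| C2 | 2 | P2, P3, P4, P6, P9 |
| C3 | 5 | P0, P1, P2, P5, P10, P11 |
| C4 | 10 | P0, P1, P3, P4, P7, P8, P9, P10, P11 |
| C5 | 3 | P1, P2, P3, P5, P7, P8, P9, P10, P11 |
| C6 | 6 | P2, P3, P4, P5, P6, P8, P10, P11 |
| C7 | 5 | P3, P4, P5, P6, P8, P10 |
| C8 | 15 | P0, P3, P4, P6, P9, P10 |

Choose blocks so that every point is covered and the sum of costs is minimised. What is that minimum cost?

7

C1, C2, C5 together cover every point (C1 ∪ C2 ∪ C5 = {P0, P1, P2, P3, P4, P5, P6, P7, P8, P9, P10, P11}); total cost 2 + 2 + 3 = 7.
No covering selection has total cost below 7.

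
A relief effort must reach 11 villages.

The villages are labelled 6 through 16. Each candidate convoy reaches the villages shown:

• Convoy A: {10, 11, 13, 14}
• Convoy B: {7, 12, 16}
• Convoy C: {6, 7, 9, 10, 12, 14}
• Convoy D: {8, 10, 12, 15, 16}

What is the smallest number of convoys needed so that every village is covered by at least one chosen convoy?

3

Take {A, C, D}. Their union is {6, 7, 8, 9, 10, 11, 12, 13, 14, 15, 16}, which is all 11 villages.
Only C contains 6, so C is forced; the remaining 5 villages need at least 2 more convoys (each remaining convoy adds at most 3) — so at least 3 convoys are needed, and 3 is optimal.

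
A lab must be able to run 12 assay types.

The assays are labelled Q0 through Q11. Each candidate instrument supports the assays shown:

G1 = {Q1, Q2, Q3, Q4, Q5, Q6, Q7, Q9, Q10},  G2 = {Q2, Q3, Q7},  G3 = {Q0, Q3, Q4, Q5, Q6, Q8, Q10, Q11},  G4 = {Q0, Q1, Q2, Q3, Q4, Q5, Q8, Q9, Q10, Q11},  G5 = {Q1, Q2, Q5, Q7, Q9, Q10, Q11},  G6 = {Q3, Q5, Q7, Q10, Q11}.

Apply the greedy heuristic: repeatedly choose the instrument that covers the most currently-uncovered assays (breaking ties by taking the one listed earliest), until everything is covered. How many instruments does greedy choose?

2

Greedy: pick G4 (covers 10 new) → pick G1 (covers 2 new). Total picks: 2.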